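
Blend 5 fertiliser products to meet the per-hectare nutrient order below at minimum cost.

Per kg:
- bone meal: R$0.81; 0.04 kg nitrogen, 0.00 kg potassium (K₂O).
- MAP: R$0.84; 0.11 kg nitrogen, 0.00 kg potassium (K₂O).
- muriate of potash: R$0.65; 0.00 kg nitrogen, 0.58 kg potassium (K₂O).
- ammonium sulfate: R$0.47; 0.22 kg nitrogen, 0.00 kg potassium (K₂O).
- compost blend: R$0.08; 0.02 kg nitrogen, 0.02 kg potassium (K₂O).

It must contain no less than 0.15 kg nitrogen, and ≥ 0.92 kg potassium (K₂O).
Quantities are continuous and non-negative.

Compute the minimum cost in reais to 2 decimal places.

R$1.35

This is a linear program. Let x1 = kg of bone meal, x2 = kg of MAP, x3 = kg of muriate of potash, x4 = kg of ammonium sulfate, x5 = kg of compost blend.
Minimize 0.81x1 + 0.84x2 + 0.65x3 + 0.47x4 + 0.08x5 s.t.:
  0.04x1 + 0.11x2 + 0.22x4 + 0.02x5 ≥ 0.15   (nitrogen)
  0.58x3 + 0.02x5 ≥ 0.92   (potassium (K₂O))
  x1, x2, x3, x4, x5 ≥ 0.
The minimum-cost mix takes nothing from bone meal, MAP, compost blend — only muriate of potash, ammonium sulfate. Binding constraints: nitrogen and potassium (K₂O).
Solving gives x3 = 1.586, x4 = 0.6818.
Hence cost = 0.65·1.586 + 0.47·0.6818 = R$1.3513.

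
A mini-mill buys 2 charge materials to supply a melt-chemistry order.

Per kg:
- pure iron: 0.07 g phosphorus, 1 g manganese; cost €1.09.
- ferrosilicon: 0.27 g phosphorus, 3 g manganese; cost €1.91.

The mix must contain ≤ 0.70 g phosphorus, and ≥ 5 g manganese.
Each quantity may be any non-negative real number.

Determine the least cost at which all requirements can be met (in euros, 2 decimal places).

Let x1 = kg of pure iron, x2 = kg of ferrosilicon.
Minimize 1.09x1 + 1.91x2 subject to:
  0.07x1 + 0.27x2 ≤ 0.7   (phosphorus)
  1x1 + 3x2 ≥ 5   (manganese)
  x1, x2 ≥ 0.
At the optimum only ferrosilicon is positive (pure iron = 0). There the manganese constraint is tight.
That vertex is x2 = 1.667.
Cost = 1.91·1.667 = 3.1840.

€3.18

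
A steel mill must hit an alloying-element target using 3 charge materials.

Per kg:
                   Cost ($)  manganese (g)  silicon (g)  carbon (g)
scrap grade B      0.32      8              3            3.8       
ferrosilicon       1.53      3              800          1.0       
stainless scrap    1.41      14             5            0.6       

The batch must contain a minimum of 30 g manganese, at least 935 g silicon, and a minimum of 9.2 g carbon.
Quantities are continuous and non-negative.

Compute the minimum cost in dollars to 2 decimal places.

Treat it as an LP. Let x1 = kg of scrap grade B, x2 = kg of ferrosilicon, x3 = kg of stainless scrap.
min 0.32x1 + 1.53x2 + 1.41x3 subject to:
  8x1 + 3x2 + 14x3 ≥ 30   (manganese)
  3x1 + 800x2 + 5x3 ≥ 935   (silicon)
  3.8x1 + 1x2 + 0.6x3 ≥ 9.2   (carbon)
  x1, x2, x3 ≥ 0.
At the optimum only scrap grade B, ferrosilicon are positive (stainless scrap = 0). There the manganese and silicon constraints are tight.
Optimal quantities: scrap grade B = 3.316 kg, ferrosilicon = 1.156 kg.
Objective = 0.32·3.316 + 1.53·1.156 = 2.8298.

$2.83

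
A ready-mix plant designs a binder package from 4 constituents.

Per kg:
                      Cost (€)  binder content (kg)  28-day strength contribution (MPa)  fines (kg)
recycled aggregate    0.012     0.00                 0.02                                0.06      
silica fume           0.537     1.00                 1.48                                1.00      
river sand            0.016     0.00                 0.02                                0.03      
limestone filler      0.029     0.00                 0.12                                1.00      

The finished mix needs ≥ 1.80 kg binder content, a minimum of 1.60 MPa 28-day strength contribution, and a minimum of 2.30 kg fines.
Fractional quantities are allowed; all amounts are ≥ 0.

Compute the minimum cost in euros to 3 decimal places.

€0.981

Let x1 = kg of recycled aggregate, x2 = kg of silica fume, x3 = kg of river sand, x4 = kg of limestone filler.
Minimise 0.012x1 + 0.537x2 + 0.016x3 + 0.029x4 s.t.:
  1x2 ≥ 1.8   (binder content)
  0.02x1 + 1.48x2 + 0.02x3 + 0.12x4 ≥ 1.6   (28-day strength contribution)
  0.06x1 + 1x2 + 0.03x3 + 1x4 ≥ 2.3   (fines)
  x1, x2, x3, x4 ≥ 0.
The cheapest feasible vertex uses only silica fume, limestone filler; recycled aggregate, river sand are not used. There the binder content and fines constraints are tight.
So silica fume = 1.8 kg, limestone filler = 0.5 kg.
Cost = 0.537·1.8 + 0.029·0.5 = 0.98110.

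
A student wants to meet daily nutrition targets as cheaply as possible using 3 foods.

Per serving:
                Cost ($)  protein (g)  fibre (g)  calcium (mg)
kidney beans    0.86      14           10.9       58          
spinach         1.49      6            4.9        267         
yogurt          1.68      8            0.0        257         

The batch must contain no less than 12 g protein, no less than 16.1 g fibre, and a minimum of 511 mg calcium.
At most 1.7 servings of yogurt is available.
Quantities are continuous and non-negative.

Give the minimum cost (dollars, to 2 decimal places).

$3.22

Treat it as an LP. Let x1 = servings of kidney beans, x2 = servings of spinach, x3 = servings of yogurt.
min 0.86x1 + 1.49x2 + 1.68x3 with:
  14x1 + 6x2 + 8x3 ≥ 12   (protein)
  10.9x1 + 4.9x2 ≥ 16.1   (fibre)
  58x1 + 267x2 + 257x3 ≥ 511   (calcium)
  x3 ≤ 1.7
  x1, x2, x3 ≥ 0.
The cheapest feasible vertex uses only kidney beans, spinach; yogurt is not used. The fibre and calcium requirements are met with equality.
That vertex is x1 = 0.6834, x2 = 1.765.
Cost = 0.86·0.6834 + 1.49·1.765 = 3.2176.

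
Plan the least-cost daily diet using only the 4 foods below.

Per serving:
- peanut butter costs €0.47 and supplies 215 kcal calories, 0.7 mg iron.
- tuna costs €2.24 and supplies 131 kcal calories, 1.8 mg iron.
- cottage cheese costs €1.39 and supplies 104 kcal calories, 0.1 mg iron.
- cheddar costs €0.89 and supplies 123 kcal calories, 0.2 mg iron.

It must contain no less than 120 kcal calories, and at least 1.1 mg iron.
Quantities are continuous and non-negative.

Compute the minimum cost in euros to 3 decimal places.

€0.739

Set it up as a linear program. Let x1 = servings of peanut butter, x2 = servings of tuna, x3 = servings of cottage cheese, x4 = servings of cheddar.
Minimize 0.47x1 + 2.24x2 + 1.39x3 + 0.89x4 s.t.:
  215x1 + 131x2 + 104x3 + 123x4 ≥ 120   (calories)
  0.7x1 + 1.8x2 + 0.1x3 + 0.2x4 ≥ 1.1   (iron)
  x1, x2, x3, x4 ≥ 0.
The optimal basis is {peanut butter}; tuna, cottage cheese, cheddar drop out. The iron requirement is met with equality.
So peanut butter = 1.5714 servings.
Hence cost = 0.47·1.5714 = €0.73856.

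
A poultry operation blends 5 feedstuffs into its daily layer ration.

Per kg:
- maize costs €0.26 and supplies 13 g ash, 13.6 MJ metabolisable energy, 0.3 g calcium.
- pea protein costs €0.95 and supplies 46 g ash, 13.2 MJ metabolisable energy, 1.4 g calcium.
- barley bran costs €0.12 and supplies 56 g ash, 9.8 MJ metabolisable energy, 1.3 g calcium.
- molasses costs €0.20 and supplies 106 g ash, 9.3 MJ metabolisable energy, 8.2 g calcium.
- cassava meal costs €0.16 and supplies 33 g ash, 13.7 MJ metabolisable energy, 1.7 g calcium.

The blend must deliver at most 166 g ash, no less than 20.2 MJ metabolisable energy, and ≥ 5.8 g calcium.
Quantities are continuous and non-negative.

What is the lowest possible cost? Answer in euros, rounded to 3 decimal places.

€0.279

This is a linear program. Let x1 = kg of maize, x2 = kg of pea protein, x3 = kg of barley bran, x4 = kg of molasses, x5 = kg of cassava meal.
min 0.26x1 + 0.95x2 + 0.12x3 + 0.2x4 + 0.16x5 s.t.:
  13x1 + 46x2 + 56x3 + 106x4 + 33x5 ≤ 166   (ash)
  13.6x1 + 13.2x2 + 9.8x3 + 9.3x4 + 13.7x5 ≥ 20.2   (metabolisable energy)
  0.3x1 + 1.4x2 + 1.3x3 + 8.2x4 + 1.7x5 ≥ 5.8   (calcium)
  x1, x2, x3, x4, x5 ≥ 0.
The cheapest feasible vertex uses only molasses, cassava meal; maize, pea protein, barley bran are not used. Binding constraints: metabolisable energy and calcium.
That vertex is x4 = 0.4674, x5 = 1.157.
Objective = 0.2·0.4674 + 0.16·1.157 = 0.27860.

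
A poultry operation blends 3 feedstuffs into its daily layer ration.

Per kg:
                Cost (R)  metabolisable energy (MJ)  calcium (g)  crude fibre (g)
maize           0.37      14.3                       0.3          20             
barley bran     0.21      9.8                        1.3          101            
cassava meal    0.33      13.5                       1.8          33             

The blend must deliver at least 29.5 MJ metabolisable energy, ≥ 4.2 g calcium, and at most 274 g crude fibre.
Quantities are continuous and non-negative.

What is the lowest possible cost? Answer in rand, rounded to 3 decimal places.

Let x1 = kg of maize, x2 = kg of barley bran, x3 = kg of cassava meal.
Minimize 0.37x1 + 0.21x2 + 0.33x3 subject to:
  14.3x1 + 9.8x2 + 13.5x3 ≥ 29.5   (metabolisable energy)
  0.3x1 + 1.3x2 + 1.8x3 ≥ 4.2   (calcium)
  20x1 + 101x2 + 33x3 ≤ 274   (crude fibre)
  x1, x2, x3 ≥ 0.
The minimum-cost mix takes nothing from maize — only barley bran, cassava meal. Binding constraints: calcium and crude fibre.
Optimal quantities: barley bran = 2.553 kg, cassava meal = 0.4896 kg.
Total cost: 0.21·2.553 + 0.33·0.4896 = 0.69770.

R0.698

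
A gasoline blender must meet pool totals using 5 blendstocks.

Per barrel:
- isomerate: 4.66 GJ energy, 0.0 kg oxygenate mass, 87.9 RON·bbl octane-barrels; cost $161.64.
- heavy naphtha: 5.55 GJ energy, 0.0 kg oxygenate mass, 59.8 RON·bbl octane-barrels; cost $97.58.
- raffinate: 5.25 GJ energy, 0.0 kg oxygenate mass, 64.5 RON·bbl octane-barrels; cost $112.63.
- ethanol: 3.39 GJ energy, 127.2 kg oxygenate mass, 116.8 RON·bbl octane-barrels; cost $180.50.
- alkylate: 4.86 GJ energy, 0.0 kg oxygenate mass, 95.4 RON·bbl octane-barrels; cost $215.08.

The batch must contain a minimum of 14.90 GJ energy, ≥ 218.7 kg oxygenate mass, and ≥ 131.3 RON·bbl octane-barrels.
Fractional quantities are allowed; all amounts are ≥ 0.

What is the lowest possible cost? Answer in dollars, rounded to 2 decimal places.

$469.83

Let x1 = barrels of isomerate, x2 = barrels of heavy naphtha, x3 = barrels of raffinate, x4 = barrels of ethanol, x5 = barrels of alkylate.
Minimize 161.64x1 + 97.58x2 + 112.63x3 + 180.5x4 + 215.08x5 s.t.:
  4.66x1 + 5.55x2 + 5.25x3 + 3.39x4 + 4.86x5 ≥ 14.9   (energy)
  127.2x4 ≥ 218.7   (oxygenate mass)
  87.9x1 + 59.8x2 + 64.5x3 + 116.8x4 + 95.4x5 ≥ 131.3   (octane-barrels)
  x1, x2, x3, x4, x5 ≥ 0.
The cheapest feasible vertex uses only heavy naphtha, ethanol; isomerate, raffinate, alkylate are not used. The energy and oxygenate mass requirements are met with equality.
Solving gives x2 = 1.6345, x4 = 1.7193.
Cost = 97.58·1.6345 + 180.5·1.7193 = 469.8282.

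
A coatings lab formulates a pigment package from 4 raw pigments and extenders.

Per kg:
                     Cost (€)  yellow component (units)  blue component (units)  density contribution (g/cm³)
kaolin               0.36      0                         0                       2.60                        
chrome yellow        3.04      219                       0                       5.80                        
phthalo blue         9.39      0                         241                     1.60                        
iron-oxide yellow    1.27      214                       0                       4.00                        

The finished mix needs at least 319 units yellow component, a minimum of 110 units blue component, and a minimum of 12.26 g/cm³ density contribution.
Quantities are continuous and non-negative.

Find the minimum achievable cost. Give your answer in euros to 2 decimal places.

€6.95

Set it up as a linear program. Let x1 = kg of kaolin, x2 = kg of chrome yellow, x3 = kg of phthalo blue, x4 = kg of iron-oxide yellow.
Minimise 0.36x1 + 3.04x2 + 9.39x3 + 1.27x4 s.t.:
  219x2 + 214x4 ≥ 319   (yellow component)
  241x3 ≥ 110   (blue component)
  2.6x1 + 5.8x2 + 1.6x3 + 4x4 ≥ 12.26   (density contribution)
  x1, x2, x3, x4 ≥ 0.
At the optimum only kaolin, phthalo blue, iron-oxide yellow are positive (chrome yellow = 0). Binding constraints: yellow component, blue component, density contribution.
So kaolin = 2.141 kg, phthalo blue = 0.4564 kg, iron-oxide yellow = 1.491 kg.
Hence cost = 0.36·2.141 + 9.39·0.4564 + 1.27·1.491 = €6.9499.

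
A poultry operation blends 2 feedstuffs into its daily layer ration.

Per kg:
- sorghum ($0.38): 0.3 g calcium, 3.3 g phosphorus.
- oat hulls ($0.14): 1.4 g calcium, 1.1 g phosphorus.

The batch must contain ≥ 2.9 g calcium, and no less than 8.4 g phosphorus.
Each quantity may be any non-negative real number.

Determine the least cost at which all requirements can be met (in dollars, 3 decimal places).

$0.989

Let x1 = kg of sorghum, x2 = kg of oat hulls.
Minimize 0.38x1 + 0.14x2 with:
  0.3x1 + 1.4x2 ≥ 2.9   (calcium)
  3.3x1 + 1.1x2 ≥ 8.4   (phosphorus)
  x1, x2 ≥ 0.
Both inputs are positive at the optimum. There the calcium and phosphorus constraints are tight.
That vertex is x1 = 1.998, x2 = 1.643.
Hence cost = 0.38·1.998 + 0.14·1.643 = $0.98926.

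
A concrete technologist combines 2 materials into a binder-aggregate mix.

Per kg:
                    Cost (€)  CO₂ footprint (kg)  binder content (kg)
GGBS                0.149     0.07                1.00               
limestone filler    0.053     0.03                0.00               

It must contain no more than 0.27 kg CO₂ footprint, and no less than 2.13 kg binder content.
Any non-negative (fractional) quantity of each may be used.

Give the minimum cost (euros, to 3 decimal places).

€0.317

This is a linear program. Let x1 = kg of GGBS, x2 = kg of limestone filler.
min 0.149x1 + 0.053x2 s.t.:
  0.07x1 + 0.03x2 ≤ 0.27   (CO₂ footprint)
  1x1 ≥ 2.13   (binder content)
  x1, x2 ≥ 0.
The cheapest feasible vertex uses only GGBS; limestone filler is not used. Binding constraint: binder content.
That vertex is x1 = 2.13.
Objective = 0.149·2.13 = 0.31737.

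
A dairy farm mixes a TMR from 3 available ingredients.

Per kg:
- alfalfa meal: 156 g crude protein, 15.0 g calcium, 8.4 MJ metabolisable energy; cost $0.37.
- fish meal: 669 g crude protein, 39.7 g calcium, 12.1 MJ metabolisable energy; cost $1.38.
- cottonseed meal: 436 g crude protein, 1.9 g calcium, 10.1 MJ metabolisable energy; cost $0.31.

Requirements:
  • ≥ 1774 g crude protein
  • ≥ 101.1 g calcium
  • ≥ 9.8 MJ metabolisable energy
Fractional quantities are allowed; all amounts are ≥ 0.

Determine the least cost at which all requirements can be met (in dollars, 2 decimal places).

$2.95

Let x1 = kg of alfalfa meal, x2 = kg of fish meal, x3 = kg of cottonseed meal.
Minimise 0.37x1 + 1.38x2 + 0.31x3 with:
  156x1 + 669x2 + 436x3 ≥ 1774   (crude protein)
  15x1 + 39.7x2 + 1.9x3 ≥ 101.1   (calcium)
  8.4x1 + 12.1x2 + 10.1x3 ≥ 9.8   (metabolisable energy)
  x1, x2, x3 ≥ 0.
The cheapest feasible vertex uses only alfalfa meal, cottonseed meal; fish meal is not used. The crude protein and calcium requirements are met with equality.
That vertex is x1 = 6.52, x3 = 1.736.
Objective = 0.37·6.52 + 0.31·1.736 = 2.9506.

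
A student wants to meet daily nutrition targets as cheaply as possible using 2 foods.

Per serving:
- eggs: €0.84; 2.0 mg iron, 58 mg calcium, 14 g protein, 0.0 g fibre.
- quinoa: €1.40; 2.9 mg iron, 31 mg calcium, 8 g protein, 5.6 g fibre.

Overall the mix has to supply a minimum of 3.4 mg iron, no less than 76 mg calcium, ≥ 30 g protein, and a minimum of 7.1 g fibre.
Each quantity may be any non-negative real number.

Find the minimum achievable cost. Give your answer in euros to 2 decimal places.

Let x1 = servings of eggs, x2 = servings of quinoa.
Minimise 0.84x1 + 1.4x2 subject to:
  2x1 + 2.9x2 ≥ 3.4   (iron)
  58x1 + 31x2 ≥ 76   (calcium)
  14x1 + 8x2 ≥ 30   (protein)
  5.6x2 ≥ 7.1   (fibre)
  x1, x2 ≥ 0.
Both inputs are positive at the optimum. The protein and fibre requirements are met with equality.
Optimal quantities: eggs = 1.418 servings, quinoa = 1.268 servings.
Objective = 0.84·1.418 + 1.4·1.268 = 2.9663.

€2.97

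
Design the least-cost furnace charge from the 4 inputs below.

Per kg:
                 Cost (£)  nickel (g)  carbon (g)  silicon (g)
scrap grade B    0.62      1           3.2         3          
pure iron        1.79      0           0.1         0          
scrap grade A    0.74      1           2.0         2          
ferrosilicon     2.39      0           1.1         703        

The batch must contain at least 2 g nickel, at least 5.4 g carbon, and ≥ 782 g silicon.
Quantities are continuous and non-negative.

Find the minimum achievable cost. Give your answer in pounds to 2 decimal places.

£3.88

Let x1 = kg of scrap grade B, x2 = kg of pure iron, x3 = kg of scrap grade A, x4 = kg of ferrosilicon.
Minimise 0.62x1 + 1.79x2 + 0.74x3 + 2.39x4 with:
  1x1 + 1x3 ≥ 2   (nickel)
  3.2x1 + 0.1x2 + 2x3 + 1.1x4 ≥ 5.4   (carbon)
  3x1 + 2x3 + 703x4 ≥ 782   (silicon)
  x1, x2, x3, x4 ≥ 0.
The cheapest feasible vertex uses only scrap grade B, ferrosilicon; pure iron, scrap grade A are not used. The nickel and silicon requirements are met with equality.
That vertex is x1 = 2, x4 = 1.104.
Hence cost = 0.62·2 + 2.39·1.104 = £3.8786.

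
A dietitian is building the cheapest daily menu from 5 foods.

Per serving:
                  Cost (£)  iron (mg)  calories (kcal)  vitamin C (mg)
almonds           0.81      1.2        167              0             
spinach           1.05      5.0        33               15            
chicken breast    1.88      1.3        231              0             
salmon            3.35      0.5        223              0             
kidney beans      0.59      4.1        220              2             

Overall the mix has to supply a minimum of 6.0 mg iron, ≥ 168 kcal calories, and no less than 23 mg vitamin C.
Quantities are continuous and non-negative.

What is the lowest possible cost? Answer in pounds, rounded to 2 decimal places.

£1.86

Let x1 = servings of almonds, x2 = servings of spinach, x3 = servings of chicken breast, x4 = servings of salmon, x5 = servings of kidney beans.
Minimize 0.81x1 + 1.05x2 + 1.88x3 + 3.35x4 + 0.59x5 s.t.:
  1.2x1 + 5x2 + 1.3x3 + 0.5x4 + 4.1x5 ≥ 6   (iron)
  167x1 + 33x2 + 231x3 + 223x4 + 220x5 ≥ 168   (calories)
  15x2 + 2x5 ≥ 23   (vitamin C)
  x1, x2, x3, x4, x5 ≥ 0.
The optimal basis is {spinach, kidney beans}; almonds, chicken breast, salmon drop out. The calories and vitamin C requirements are met with equality.
Optimal quantities: spinach = 1.461 servings, kidney beans = 0.5445 servings.
Cost = 1.05·1.461 + 0.59·0.5445 = 1.8553.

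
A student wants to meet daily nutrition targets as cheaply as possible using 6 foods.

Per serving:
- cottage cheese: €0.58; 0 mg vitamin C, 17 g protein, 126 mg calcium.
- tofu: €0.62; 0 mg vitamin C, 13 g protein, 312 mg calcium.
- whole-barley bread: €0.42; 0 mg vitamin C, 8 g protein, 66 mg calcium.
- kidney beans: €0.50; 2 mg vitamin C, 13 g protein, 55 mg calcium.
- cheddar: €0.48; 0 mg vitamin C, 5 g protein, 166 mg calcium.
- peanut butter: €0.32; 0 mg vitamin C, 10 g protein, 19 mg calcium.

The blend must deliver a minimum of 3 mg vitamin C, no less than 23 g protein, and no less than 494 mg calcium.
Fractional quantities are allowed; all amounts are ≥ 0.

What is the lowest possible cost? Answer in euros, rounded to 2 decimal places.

€1.57

Let x1 = servings of cottage cheese, x2 = servings of tofu, x3 = servings of whole-barley bread, x4 = servings of kidney beans, x5 = servings of cheddar, x6 = servings of peanut butter.
Minimise 0.58x1 + 0.62x2 + 0.42x3 + 0.5x4 + 0.48x5 + 0.32x6 with:
  2x4 ≥ 3   (vitamin C)
  17x1 + 13x2 + 8x3 + 13x4 + 5x5 + 10x6 ≥ 23   (protein)
  126x1 + 312x2 + 66x3 + 55x4 + 166x5 + 19x6 ≥ 494   (calcium)
  x1, x2, x3, x4, x5, x6 ≥ 0.
At the optimum only tofu, kidney beans are positive (cottage cheese, whole-barley bread, cheddar, peanut butter = 0). The vitamin C and calcium requirements are met with equality.
So tofu = 1.319 servings, kidney beans = 1.5 servings.
Cost = 0.62·1.319 + 0.5·1.5 = 1.5678.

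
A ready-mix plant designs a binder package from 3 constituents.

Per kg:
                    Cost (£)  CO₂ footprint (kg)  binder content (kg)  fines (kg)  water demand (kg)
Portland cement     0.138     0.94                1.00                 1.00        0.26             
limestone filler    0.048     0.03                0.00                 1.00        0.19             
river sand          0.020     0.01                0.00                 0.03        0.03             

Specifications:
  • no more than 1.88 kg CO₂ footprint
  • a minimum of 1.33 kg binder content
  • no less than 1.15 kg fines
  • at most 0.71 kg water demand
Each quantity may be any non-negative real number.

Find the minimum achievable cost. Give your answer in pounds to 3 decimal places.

£0.184

Let x1 = kg of Portland cement, x2 = kg of limestone filler, x3 = kg of river sand.
Minimize 0.138x1 + 0.048x2 + 0.02x3 s.t.:
  0.94x1 + 0.03x2 + 0.01x3 ≤ 1.88   (CO₂ footprint)
  1x1 ≥ 1.33   (binder content)
  1x1 + 1x2 + 0.03x3 ≥ 1.15   (fines)
  0.26x1 + 0.19x2 + 0.03x3 ≤ 0.71   (water demand)
  x1, x2, x3 ≥ 0.
The minimum-cost mix takes nothing from limestone filler, river sand — only Portland cement. The binder content requirement is met with equality.
Optimal quantities: Portland cement = 1.33 kg.
Cost = 0.138·1.33 = 0.18354.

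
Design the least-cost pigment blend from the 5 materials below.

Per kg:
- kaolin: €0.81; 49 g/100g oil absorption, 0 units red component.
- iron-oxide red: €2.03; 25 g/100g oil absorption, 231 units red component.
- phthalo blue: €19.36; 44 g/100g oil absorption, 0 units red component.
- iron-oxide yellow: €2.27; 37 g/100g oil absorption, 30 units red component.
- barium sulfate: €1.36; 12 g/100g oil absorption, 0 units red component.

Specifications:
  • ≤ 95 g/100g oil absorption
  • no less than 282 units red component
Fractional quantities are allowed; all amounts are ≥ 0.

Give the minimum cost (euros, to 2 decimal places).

Set it up as a linear program. Let x1 = kg of kaolin, x2 = kg of iron-oxide red, x3 = kg of phthalo blue, x4 = kg of iron-oxide yellow, x5 = kg of barium sulfate.
Minimize 0.81x1 + 2.03x2 + 19.36x3 + 2.27x4 + 1.36x5 s.t.:
  49x1 + 25x2 + 44x3 + 37x4 + 12x5 ≤ 95   (oil absorption)
  231x2 + 30x4 ≥ 282   (red component)
  x1, x2, x3, x4, x5 ≥ 0.
The optimal basis is {iron-oxide red}; kaolin, phthalo blue, iron-oxide yellow, barium sulfate drop out. There the red component constraint is tight.
So iron-oxide red = 1.221 kg.
Cost = 2.03·1.221 = 2.4786.

€2.48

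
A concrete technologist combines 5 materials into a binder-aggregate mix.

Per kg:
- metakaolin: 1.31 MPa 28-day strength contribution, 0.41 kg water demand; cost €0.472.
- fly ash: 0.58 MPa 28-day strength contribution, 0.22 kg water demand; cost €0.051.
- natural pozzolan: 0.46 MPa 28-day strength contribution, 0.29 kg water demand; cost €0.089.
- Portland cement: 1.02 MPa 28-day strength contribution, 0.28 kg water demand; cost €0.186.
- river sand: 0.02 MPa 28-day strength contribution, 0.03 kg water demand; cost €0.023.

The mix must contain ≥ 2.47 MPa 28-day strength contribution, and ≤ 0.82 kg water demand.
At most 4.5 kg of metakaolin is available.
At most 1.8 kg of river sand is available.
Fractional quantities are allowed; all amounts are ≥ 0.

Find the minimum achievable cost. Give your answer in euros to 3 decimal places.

€0.323

Let x1 = kg of metakaolin, x2 = kg of fly ash, x3 = kg of natural pozzolan, x4 = kg of Portland cement, x5 = kg of river sand.
Minimise 0.472x1 + 0.051x2 + 0.089x3 + 0.186x4 + 0.023x5 s.t.:
  1.31x1 + 0.58x2 + 0.46x3 + 1.02x4 + 0.02x5 ≥ 2.47   (28-day strength contribution)
  0.41x1 + 0.22x2 + 0.29x3 + 0.28x4 + 0.03x5 ≤ 0.82   (water demand)
  x1 ≤ 4.5
  x5 ≤ 1.8
  x1, x2, x3, x4, x5 ≥ 0.
The minimum-cost mix takes nothing from metakaolin, natural pozzolan, river sand — only fly ash, Portland cement. Binding constraints: 28-day strength contribution and water demand.
Solving gives x2 = 2.335, x4 = 1.094.
Hence cost = 0.051·2.335 + 0.186·1.094 = €0.32257.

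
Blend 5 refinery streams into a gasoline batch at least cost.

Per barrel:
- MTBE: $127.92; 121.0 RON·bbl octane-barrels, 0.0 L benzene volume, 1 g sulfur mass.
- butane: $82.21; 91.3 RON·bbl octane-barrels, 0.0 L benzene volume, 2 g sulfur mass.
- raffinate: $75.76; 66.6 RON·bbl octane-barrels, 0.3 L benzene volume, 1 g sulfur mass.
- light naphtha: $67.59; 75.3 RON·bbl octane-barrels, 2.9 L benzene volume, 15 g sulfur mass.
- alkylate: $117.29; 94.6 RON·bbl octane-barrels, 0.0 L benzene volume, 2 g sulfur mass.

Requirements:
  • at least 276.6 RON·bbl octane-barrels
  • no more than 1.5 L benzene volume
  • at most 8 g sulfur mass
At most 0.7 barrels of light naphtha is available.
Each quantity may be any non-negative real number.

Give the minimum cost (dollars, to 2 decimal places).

Let x1 = barrels of MTBE, x2 = barrels of butane, x3 = barrels of raffinate, x4 = barrels of light naphtha, x5 = barrels of alkylate.
Minimize 127.92x1 + 82.21x2 + 75.76x3 + 67.59x4 + 117.29x5 subject to:
  121x1 + 91.3x2 + 66.6x3 + 75.3x4 + 94.6x5 ≥ 276.6   (octane-barrels)
  0.3x3 + 2.9x4 ≤ 1.5   (benzene volume)
  1x1 + 2x2 + 1x3 + 15x4 + 2x5 ≤ 8   (sulfur mass)
  x4 ≤ 0.7
  x1, x2, x3, x4, x5 ≥ 0.
At the optimum only butane, light naphtha are positive (MTBE, raffinate, alkylate = 0). There the octane-barrels and sulfur mass constraints are tight.
That vertex is x2 = 2.9097, x4 = 0.14538.
Objective = 82.21·2.9097 + 67.59·0.14538 = 249.0327.

$249.03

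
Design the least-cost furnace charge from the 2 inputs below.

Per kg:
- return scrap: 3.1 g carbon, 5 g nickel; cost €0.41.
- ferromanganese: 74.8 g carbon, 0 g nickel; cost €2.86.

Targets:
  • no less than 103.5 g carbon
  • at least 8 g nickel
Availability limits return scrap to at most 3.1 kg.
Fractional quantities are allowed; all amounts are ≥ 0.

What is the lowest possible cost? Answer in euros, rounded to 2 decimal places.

€4.42

Let x1 = kg of return scrap, x2 = kg of ferromanganese.
min 0.41x1 + 2.86x2 subject to:
  3.1x1 + 74.8x2 ≥ 103.5   (carbon)
  5x1 ≥ 8   (nickel)
  x1 ≤ 3.1
  x1, x2 ≥ 0.
Both inputs are positive at the optimum. The carbon and nickel requirements are met with equality.
Optimal quantities: return scrap = 1.6 kg, ferromanganese = 1.317 kg.
Cost = 0.41·1.6 + 2.86·1.317 = 4.4226.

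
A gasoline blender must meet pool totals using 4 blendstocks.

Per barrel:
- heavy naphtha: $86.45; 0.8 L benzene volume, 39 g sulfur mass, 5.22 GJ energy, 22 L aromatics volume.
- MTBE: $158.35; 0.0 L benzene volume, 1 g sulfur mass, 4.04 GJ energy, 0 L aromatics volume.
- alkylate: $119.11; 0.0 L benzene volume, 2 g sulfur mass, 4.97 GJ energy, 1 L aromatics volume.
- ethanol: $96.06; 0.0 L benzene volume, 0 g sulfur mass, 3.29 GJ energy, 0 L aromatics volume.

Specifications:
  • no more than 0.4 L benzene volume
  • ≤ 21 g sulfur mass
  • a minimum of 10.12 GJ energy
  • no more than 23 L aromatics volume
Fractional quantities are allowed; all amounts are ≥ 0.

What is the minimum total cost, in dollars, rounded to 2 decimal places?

$224.80

Set it up as a linear program. Let x1 = barrels of heavy naphtha, x2 = barrels of MTBE, x3 = barrels of alkylate, x4 = barrels of ethanol.
Minimize 86.45x1 + 158.35x2 + 119.11x3 + 96.06x4 subject to:
  0.8x1 ≤ 0.4   (benzene volume)
  39x1 + 1x2 + 2x3 ≤ 21   (sulfur mass)
  5.22x1 + 4.04x2 + 4.97x3 + 3.29x4 ≥ 10.12   (energy)
  22x1 + 1x3 ≤ 23   (aromatics volume)
  x1, x2, x3, x4 ≥ 0.
The cheapest feasible vertex uses only heavy naphtha, alkylate; MTBE, ethanol are not used. There the sulfur mass and energy constraints are tight.
Optimal quantities: heavy naphtha = 0.45875 barrels, alkylate = 1.5544 barrels.
Cost = 86.45·0.45875 + 119.11·1.5544 = 224.8035.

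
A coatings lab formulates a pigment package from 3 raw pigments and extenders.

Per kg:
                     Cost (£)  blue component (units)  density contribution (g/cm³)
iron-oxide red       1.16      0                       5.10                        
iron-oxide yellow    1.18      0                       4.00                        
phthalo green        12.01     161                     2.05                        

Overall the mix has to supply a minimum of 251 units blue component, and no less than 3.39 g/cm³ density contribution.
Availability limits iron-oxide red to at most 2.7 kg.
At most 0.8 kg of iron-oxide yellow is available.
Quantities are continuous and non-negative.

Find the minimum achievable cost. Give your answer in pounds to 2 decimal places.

£18.77

Set it up as a linear program. Let x1 = kg of iron-oxide red, x2 = kg of iron-oxide yellow, x3 = kg of phthalo green.
min 1.16x1 + 1.18x2 + 12.01x3 with:
  161x3 ≥ 251   (blue component)
  5.1x1 + 4x2 + 2.05x3 ≥ 3.39   (density contribution)
  x1 ≤ 2.7
  x2 ≤ 0.8
  x1, x2, x3 ≥ 0.
The minimum-cost mix takes nothing from iron-oxide yellow — only iron-oxide red, phthalo green. There the blue component and density contribution constraints are tight.
So iron-oxide red = 0.03805 kg, phthalo green = 1.559 kg.
Total cost: 1.16·0.03805 + 12.01·1.559 = 18.7677.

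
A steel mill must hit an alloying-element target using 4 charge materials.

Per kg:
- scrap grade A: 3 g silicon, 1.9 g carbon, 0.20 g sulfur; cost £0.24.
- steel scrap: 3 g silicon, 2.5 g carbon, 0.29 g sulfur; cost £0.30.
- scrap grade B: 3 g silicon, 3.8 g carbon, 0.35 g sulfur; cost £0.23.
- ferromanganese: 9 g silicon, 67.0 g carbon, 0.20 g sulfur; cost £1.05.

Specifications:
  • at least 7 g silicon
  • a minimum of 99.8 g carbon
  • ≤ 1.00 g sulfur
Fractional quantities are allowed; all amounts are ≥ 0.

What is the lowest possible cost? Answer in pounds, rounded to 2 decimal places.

£1.56

Let x1 = kg of scrap grade A, x2 = kg of steel scrap, x3 = kg of scrap grade B, x4 = kg of ferromanganese.
Minimise 0.24x1 + 0.3x2 + 0.23x3 + 1.05x4 with:
  3x1 + 3x2 + 3x3 + 9x4 ≥ 7   (silicon)
  1.9x1 + 2.5x2 + 3.8x3 + 67x4 ≥ 99.8   (carbon)
  0.2x1 + 0.29x2 + 0.35x3 + 0.2x4 ≤ 1   (sulfur)
  x1, x2, x3, x4 ≥ 0.
The optimal basis is {ferromanganese}; scrap grade A, steel scrap, scrap grade B drop out. There the carbon constraint is tight.
Solving gives x4 = 1.49.
Objective = 1.05·1.49 = 1.5645.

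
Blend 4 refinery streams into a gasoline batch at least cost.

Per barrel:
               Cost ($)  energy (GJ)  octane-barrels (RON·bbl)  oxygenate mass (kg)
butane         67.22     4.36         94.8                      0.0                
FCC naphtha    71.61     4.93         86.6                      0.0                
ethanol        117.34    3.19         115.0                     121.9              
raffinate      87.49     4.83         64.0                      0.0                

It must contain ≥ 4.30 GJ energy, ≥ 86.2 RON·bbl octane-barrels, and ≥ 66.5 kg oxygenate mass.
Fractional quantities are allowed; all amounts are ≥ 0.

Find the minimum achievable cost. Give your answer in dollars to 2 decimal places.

This is a linear program. Let x1 = barrels of butane, x2 = barrels of FCC naphtha, x3 = barrels of ethanol, x4 = barrels of raffinate.
Minimise 67.22x1 + 71.61x2 + 117.34x3 + 87.49x4 subject to:
  4.36x1 + 4.93x2 + 3.19x3 + 4.83x4 ≥ 4.3   (energy)
  94.8x1 + 86.6x2 + 115x3 + 64x4 ≥ 86.2   (octane-barrels)
  121.9x3 ≥ 66.5   (oxygenate mass)
  x1, x2, x3, x4 ≥ 0.
The minimum-cost mix takes nothing from butane, raffinate — only FCC naphtha, ethanol. There the energy and oxygenate mass constraints are tight.
That vertex is x2 = 0.5192, x3 = 0.5455.
Cost = 71.61·0.5192 + 117.34·0.5455 = 101.1889.

$101.19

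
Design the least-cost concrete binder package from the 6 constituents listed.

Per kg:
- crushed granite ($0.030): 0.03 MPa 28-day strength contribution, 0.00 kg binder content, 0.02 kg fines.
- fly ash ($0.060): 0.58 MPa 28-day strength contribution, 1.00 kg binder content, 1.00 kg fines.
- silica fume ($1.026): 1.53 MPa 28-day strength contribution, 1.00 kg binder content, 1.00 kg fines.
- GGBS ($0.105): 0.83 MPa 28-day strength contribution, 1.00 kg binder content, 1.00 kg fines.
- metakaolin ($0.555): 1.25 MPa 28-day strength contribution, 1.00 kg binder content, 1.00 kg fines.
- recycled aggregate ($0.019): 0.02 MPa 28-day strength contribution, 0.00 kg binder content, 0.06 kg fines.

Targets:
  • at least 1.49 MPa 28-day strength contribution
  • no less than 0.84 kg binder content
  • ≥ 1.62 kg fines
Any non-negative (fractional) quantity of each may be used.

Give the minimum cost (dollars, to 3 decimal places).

Let x1 = kg of crushed granite, x2 = kg of fly ash, x3 = kg of silica fume, x4 = kg of GGBS, x5 = kg of metakaolin, x6 = kg of recycled aggregate.
Minimise 0.03x1 + 0.06x2 + 1.026x3 + 0.105x4 + 0.555x5 + 0.019x6 subject to:
  0.03x1 + 0.58x2 + 1.53x3 + 0.83x4 + 1.25x5 + 0.02x6 ≥ 1.49   (28-day strength contribution)
  1x2 + 1x3 + 1x4 + 1x5 ≥ 0.84   (binder content)
  0.02x1 + 1x2 + 1x3 + 1x4 + 1x5 + 0.06x6 ≥ 1.62   (fines)
  x1, x2, x3, x4, x5, x6 ≥ 0.
The cheapest feasible vertex uses only fly ash; crushed granite, silica fume, GGBS, metakaolin, recycled aggregate are not used. There the 28-day strength contribution constraint is tight.
So fly ash = 2.569 kg.
Cost = 0.06·2.569 = 0.15414.

$0.154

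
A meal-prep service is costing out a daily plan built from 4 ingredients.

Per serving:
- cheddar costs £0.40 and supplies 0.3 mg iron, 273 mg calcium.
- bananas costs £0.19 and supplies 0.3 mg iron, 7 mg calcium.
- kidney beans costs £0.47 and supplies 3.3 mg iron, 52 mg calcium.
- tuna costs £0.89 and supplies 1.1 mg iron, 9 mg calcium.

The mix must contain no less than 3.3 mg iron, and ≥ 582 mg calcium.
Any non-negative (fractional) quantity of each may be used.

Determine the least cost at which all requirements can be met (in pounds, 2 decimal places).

£1.18

Set it up as a linear program. Let x1 = servings of cheddar, x2 = servings of bananas, x3 = servings of kidney beans, x4 = servings of tuna.
min 0.4x1 + 0.19x2 + 0.47x3 + 0.89x4 with:
  0.3x1 + 0.3x2 + 3.3x3 + 1.1x4 ≥ 3.3   (iron)
  273x1 + 7x2 + 52x3 + 9x4 ≥ 582   (calcium)
  x1, x2, x3, x4 ≥ 0.
The minimum-cost mix takes nothing from bananas, tuna — only cheddar, kidney beans. There the iron and calcium constraints are tight.
So cheddar = 1.976 servings, kidney beans = 0.8204 servings.
Objective = 0.4·1.976 + 0.47·0.8204 = 1.1760.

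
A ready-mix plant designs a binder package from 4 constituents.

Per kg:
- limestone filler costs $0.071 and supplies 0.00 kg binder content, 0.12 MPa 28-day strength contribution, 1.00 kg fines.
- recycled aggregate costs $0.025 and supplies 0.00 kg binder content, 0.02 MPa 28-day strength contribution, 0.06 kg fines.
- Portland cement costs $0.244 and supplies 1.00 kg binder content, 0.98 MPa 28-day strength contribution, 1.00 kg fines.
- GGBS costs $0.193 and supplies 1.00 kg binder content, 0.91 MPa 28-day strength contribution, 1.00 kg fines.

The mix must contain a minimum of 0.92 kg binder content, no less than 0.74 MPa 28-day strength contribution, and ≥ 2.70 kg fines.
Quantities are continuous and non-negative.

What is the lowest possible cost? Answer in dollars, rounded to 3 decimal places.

$0.304

Treat it as an LP. Let x1 = kg of limestone filler, x2 = kg of recycled aggregate, x3 = kg of Portland cement, x4 = kg of GGBS.
Minimise 0.071x1 + 0.025x2 + 0.244x3 + 0.193x4 subject to:
  1x3 + 1x4 ≥ 0.92   (binder content)
  0.12x1 + 0.02x2 + 0.98x3 + 0.91x4 ≥ 0.74   (28-day strength contribution)
  1x1 + 0.06x2 + 1x3 + 1x4 ≥ 2.7   (fines)
  x1, x2, x3, x4 ≥ 0.
The cheapest feasible vertex uses only limestone filler, GGBS; recycled aggregate, Portland cement are not used. Binding constraints: binder content and fines.
Optimal quantities: limestone filler = 1.78 kg, GGBS = 0.92 kg.
Objective = 0.071·1.78 + 0.193·0.92 = 0.30394.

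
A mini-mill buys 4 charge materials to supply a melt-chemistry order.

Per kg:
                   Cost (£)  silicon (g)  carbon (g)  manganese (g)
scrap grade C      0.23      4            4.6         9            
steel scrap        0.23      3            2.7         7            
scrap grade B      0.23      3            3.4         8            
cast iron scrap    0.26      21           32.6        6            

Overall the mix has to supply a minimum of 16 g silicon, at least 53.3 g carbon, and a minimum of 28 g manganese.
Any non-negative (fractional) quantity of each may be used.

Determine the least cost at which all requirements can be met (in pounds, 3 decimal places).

Let x1 = kg of scrap grade C, x2 = kg of steel scrap, x3 = kg of scrap grade B, x4 = kg of cast iron scrap.
min 0.23x1 + 0.23x2 + 0.23x3 + 0.26x4 with:
  4x1 + 3x2 + 3x3 + 21x4 ≥ 16   (silicon)
  4.6x1 + 2.7x2 + 3.4x3 + 32.6x4 ≥ 53.3   (carbon)
  9x1 + 7x2 + 8x3 + 6x4 ≥ 28   (manganese)
  x1, x2, x3, x4 ≥ 0.
The cheapest feasible vertex uses only scrap grade C, cast iron scrap; steel scrap, scrap grade B are not used. Binding constraints: carbon and manganese.
Optimal quantities: scrap grade C = 2.231 kg, cast iron scrap = 1.32 kg.
Objective = 0.23·2.231 + 0.26·1.32 = 0.85633.

£0.856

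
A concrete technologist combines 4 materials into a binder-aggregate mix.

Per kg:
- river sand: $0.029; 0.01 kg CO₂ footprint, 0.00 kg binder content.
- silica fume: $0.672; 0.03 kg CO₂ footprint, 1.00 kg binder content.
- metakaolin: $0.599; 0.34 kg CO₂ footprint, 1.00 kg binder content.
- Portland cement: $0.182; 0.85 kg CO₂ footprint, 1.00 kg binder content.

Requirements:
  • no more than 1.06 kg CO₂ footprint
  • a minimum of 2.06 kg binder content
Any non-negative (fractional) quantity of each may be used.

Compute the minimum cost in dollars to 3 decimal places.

$0.788

Let x1 = kg of river sand, x2 = kg of silica fume, x3 = kg of metakaolin, x4 = kg of Portland cement.
Minimise 0.029x1 + 0.672x2 + 0.599x3 + 0.182x4 with:
  0.01x1 + 0.03x2 + 0.34x3 + 0.85x4 ≤ 1.06   (CO₂ footprint)
  1x2 + 1x3 + 1x4 ≥ 2.06   (binder content)
  x1, x2, x3, x4 ≥ 0.
The cheapest feasible vertex uses only silica fume, Portland cement; river sand, metakaolin are not used. The CO₂ footprint and binder content requirements are met with equality.
Optimal quantities: silica fume = 0.8427 kg, Portland cement = 1.217 kg.
Objective = 0.672·0.8427 + 0.182·1.217 = 0.78779.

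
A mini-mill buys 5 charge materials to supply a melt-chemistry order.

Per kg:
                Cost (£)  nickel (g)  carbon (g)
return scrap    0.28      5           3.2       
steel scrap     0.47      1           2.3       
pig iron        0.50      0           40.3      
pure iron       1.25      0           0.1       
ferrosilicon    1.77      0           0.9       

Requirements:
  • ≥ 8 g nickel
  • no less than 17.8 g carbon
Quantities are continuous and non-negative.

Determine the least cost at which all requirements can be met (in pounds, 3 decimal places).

Let x1 = kg of return scrap, x2 = kg of steel scrap, x3 = kg of pig iron, x4 = kg of pure iron, x5 = kg of ferrosilicon.
min 0.28x1 + 0.47x2 + 0.5x3 + 1.25x4 + 1.77x5 s.t.:
  5x1 + 1x2 ≥ 8   (nickel)
  3.2x1 + 2.3x2 + 40.3x3 + 0.1x4 + 0.9x5 ≥ 17.8   (carbon)
  x1, x2, x3, x4, x5 ≥ 0.
At the optimum only return scrap, pig iron are positive (steel scrap, pure iron, ferrosilicon = 0). Binding constraints: nickel and carbon.
Optimal quantities: return scrap = 1.6 kg, pig iron = 0.3146 kg.
Hence cost = 0.28·1.6 + 0.5·0.3146 = £0.60530.

£0.605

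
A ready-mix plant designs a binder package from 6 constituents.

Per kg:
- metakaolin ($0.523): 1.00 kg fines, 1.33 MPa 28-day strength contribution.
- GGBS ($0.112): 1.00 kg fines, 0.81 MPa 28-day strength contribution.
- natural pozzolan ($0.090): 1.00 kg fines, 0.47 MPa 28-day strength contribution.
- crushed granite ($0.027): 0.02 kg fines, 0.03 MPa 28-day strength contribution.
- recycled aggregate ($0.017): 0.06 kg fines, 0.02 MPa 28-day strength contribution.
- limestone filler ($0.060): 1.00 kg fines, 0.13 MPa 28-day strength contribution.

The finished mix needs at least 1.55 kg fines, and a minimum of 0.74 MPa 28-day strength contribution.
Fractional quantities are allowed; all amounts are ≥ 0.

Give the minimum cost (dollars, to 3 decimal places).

$0.134

This is a linear program. Let x1 = kg of metakaolin, x2 = kg of GGBS, x3 = kg of natural pozzolan, x4 = kg of crushed granite, x5 = kg of recycled aggregate, x6 = kg of limestone filler.
Minimize 0.523x1 + 0.112x2 + 0.09x3 + 0.027x4 + 0.017x5 + 0.06x6 s.t.:
  1x1 + 1x2 + 1x3 + 0.02x4 + 0.06x5 + 1x6 ≥ 1.55   (fines)
  1.33x1 + 0.81x2 + 0.47x3 + 0.03x4 + 0.02x5 + 0.13x6 ≥ 0.74   (28-day strength contribution)
  x1, x2, x3, x4, x5, x6 ≥ 0.
The cheapest feasible vertex uses only GGBS, limestone filler; metakaolin, natural pozzolan, crushed granite, recycled aggregate are not used. The fines and 28-day strength contribution requirements are met with equality.
That vertex is x2 = 0.7919, x6 = 0.7581.
Hence cost = 0.112·0.7919 + 0.06·0.7581 = $0.13418.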